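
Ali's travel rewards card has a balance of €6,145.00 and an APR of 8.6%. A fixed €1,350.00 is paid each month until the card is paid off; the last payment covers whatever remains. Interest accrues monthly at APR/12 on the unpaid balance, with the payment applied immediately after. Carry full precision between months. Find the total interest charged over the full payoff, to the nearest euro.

Monthly rate r = 8.6%/12 = 0.716667% = 0.00716667.
Payoff takes n = ⌈−ln(1 − rB₀/P)/ln(1+r)⌉ = ⌈4.644⌉ = 5 payments; the last is €870.93.
Total paid = 4·€1,350.00 + €870.93 = €6,270.93.
Total interest = total paid − principal = €6,270.93 − €6,145.00 = €125.93.

€126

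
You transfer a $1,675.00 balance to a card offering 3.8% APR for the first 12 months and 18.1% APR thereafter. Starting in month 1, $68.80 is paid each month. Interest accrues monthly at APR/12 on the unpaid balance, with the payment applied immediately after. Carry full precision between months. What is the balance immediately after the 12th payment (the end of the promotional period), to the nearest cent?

$899.64

Promo months 1–12 at r₀ = 3.8%/12 = 0.00316667; months 13+ at r₁ = 18.1%/12 = 0.0150833.
After month 12: iterate B ← B·(1+r₀) − $68.80 for 12 months → $899.64.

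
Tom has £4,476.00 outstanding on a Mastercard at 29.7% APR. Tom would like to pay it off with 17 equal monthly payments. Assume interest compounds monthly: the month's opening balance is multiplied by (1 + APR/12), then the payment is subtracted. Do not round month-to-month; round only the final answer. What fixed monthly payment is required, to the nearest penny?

Monthly rate r = 29.7%/12 = 2.475% = 0.02475.
Level-payment amortization: P = B₀·r / (1 − (1+r)^(−n)) = 4476.00·0.02475 / (1 − 1.02475^(−17)).
Denominator 1 − (1+r)^(−17) = 0.340073997.
P = 110.781 / 0.340073997 ≈ 325.76.

£325.76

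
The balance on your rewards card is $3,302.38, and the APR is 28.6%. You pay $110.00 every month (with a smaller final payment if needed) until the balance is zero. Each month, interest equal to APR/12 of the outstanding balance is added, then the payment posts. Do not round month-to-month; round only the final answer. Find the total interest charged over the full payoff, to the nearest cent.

Monthly rate r = 28.6%/12 = 2.38333% = 0.0238333.
Payoff takes n = ⌈−ln(1 − rB₀/P)/ln(1+r)⌉ = ⌈53.371⌉ = 54 payments; the last is $41.06.
Total paid = 53·$110.00 + $41.06 = $5,871.06.
Total interest = total paid − principal = $5,871.06 − $3,302.38 = $2,568.68.

$2,568.68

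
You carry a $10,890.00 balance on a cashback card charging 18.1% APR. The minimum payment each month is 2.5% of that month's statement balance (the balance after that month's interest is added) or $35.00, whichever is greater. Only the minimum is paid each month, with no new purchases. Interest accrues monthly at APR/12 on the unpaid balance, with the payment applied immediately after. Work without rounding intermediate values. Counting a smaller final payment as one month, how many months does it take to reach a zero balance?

260 months

Monthly rate r = 18.1%/12 = 1.50833% = 0.0150833.
While 2.5% of the post-interest balance exceeds $35.00, each month B ← (B·(1+r))·(1 − 0.025), i.e. B shrinks by the factor (1+r)·0.975 = 0.98971.
This holds for months 1–200. Entering month 201 the balance is $1,374.96; 2.5% of the post-interest balance is now below $35.00, so the flat $35.00 minimum applies from here.
From month 201 a fixed $35.00 at rate r clears $1,374.96 in 60 more payments. Total: 200 + 60 = 260 months.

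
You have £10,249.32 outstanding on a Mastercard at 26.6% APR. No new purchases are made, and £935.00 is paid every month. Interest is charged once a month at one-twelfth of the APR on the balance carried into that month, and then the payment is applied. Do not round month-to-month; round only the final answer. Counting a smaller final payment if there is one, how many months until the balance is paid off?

Monthly rate r = 26.6%/12 = 2.21667% = 0.0221667.
Recurrence: B ← B·(1+r) − £935.00.
Month 1: interest £227.19; balance after payment £9,541.51.
Month 2: interest £211.50; balance after payment £8,818.02.
Closed form: n = −ln(1 − rB₀/P)/ln(1+r) = −ln(0.75701)/ln(1.02217) ≈ 12.697, so the balance reaches zero during payment 13.

13 months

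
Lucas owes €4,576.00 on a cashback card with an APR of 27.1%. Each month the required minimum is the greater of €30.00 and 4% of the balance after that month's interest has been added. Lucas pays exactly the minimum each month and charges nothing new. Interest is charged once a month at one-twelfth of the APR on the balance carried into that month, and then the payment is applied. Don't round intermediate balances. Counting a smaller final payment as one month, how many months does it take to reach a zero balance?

135 months

Monthly rate r = 27.1%/12 = 2.25833% = 0.0225833.
While 4% of the post-interest balance exceeds €30.00, each month B ← (B·(1+r))·(1 − 0.04), i.e. B shrinks by the factor (1+r)·0.96 = 0.98168.
This holds for months 1–100. Entering month 101 the balance is €720.25; 4% of the post-interest balance is now below €30.00, so the flat €30.00 minimum applies from here.
From month 101 a fixed €30.00 at rate r clears €720.25 in 35 more payments. Total: 100 + 35 = 135 months.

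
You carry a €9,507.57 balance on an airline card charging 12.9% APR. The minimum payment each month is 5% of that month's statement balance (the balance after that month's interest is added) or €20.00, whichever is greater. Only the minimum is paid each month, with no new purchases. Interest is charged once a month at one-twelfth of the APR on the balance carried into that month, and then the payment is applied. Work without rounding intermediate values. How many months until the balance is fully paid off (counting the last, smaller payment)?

101 months

Monthly rate r = 12.9%/12 = 1.075% = 0.01075.
While 5% of the post-interest balance exceeds €20.00, each month B ← (B·(1+r))·(1 − 0.05), i.e. B shrinks by the factor (1+r)·0.95 = 0.96021.
This holds for months 1–79. Entering month 80 the balance is €384.67; 5% of the post-interest balance is now below €20.00, so the flat €20.00 minimum applies from here.
From month 80 a fixed €20.00 at rate r clears €384.67 in 22 more payments. Total: 79 + 22 = 101 months.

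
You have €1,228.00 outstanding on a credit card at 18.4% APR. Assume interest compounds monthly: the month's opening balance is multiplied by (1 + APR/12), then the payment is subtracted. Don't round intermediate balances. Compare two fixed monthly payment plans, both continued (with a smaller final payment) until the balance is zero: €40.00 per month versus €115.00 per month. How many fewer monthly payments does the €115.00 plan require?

Monthly rate r = 18.4%/12 = 1.53333% = 0.0153333.
At €40.00/mo: n = ⌈−ln(1 − rB₀/P)/ln(1+r)⌉ = 42 payments (last €32.56); total interest = total paid − €1,228.00 = €444.56.
At €115.00/mo: 12 payments (last €86.48); total interest €123.48.
Payments saved = 42 − 12 = 30.

30 fewer payments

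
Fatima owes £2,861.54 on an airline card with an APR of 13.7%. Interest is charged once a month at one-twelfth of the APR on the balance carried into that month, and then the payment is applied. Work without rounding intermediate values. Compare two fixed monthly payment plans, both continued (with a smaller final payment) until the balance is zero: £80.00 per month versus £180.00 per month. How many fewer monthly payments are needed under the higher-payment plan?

Monthly rate r = 13.7%/12 = 1.14167% = 0.0114167.
At £80.00/mo: n = ⌈−ln(1 − rB₀/P)/ln(1+r)⌉ = 47 payments (last £18.93); total interest = total paid − £2,861.54 = £837.39.
At £180.00/mo: 18 payments (last £115.87); total interest £314.33.
Payments saved = 47 − 18 = 29.

29 fewer payments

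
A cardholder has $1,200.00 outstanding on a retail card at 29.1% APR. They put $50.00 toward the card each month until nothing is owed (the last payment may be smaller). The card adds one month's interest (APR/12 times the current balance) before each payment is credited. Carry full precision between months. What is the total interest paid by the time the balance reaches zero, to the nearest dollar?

Monthly rate r = 29.1%/12 = 2.425% = 0.02425.
Payoff takes n = ⌈−ln(1 − rB₀/P)/ln(1+r)⌉ = ⌈36.404⌉ = 37 payments; the last is $20.37.
Total paid = 36·$50.00 + $20.37 = $1,820.37.
Total interest = total paid − principal = $1,820.37 − $1,200.00 = $620.37.

$620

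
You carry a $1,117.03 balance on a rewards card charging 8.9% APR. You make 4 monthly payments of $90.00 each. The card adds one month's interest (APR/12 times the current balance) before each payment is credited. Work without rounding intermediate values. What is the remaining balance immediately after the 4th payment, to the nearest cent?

$786.51

Monthly rate r = 8.9%/12 = 0.741667% = 0.00741667.
Each month: B ← B·(1+r) − $90.00.
Month 1: interest $8.28; balance after payment $1,035.31.
Month 2: interest $7.68; balance after payment $952.99.
Month 3: interest $7.07; balance after payment $870.06.
Month 4: interest $6.45; balance after payment $786.51.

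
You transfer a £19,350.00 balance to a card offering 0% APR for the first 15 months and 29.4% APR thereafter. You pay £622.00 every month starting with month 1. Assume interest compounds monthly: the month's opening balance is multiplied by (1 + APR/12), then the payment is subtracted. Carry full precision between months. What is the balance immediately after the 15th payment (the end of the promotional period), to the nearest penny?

Promo months 1–15 at r₀ = 0%/12 = 0; months 16+ at r₁ = 29.4%/12 = 0.0245.
After month 15 (no interest yet): B = £19,350.00 − 15·£622.00 = £10,020.00.

£10,020.00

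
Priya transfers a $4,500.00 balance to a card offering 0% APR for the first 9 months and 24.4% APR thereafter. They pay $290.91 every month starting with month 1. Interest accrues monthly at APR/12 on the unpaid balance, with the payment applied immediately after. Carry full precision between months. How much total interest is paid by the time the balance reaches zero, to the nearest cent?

Promo months 1–9 at r₀ = 0%/12 = 0; months 10+ at r₁ = 24.4%/12 = 0.0203333.
After month 9 (no interest yet): B = $4,500.00 − 9·$290.91 = $1,881.81.
Then at r₁ with $290.91/mo: n₂ = −ln(1 − r₁·B/P)/ln(1+r₁) ≈ 7.01 → 8 more payments.
Total paid = 16·$290.91 + $1.71 = $4,656.27; interest = $4,656.27 − $4,500.00 = $156.27.

$156.27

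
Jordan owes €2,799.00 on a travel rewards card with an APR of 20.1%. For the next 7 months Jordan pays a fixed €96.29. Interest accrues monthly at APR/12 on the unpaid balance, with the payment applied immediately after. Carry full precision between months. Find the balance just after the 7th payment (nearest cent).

Monthly rate r = 20.1%/12 = 1.675% = 0.01675.
Each month: B ← B·(1+r) − €96.29.
Month 1: interest €46.88; balance after payment €2,749.59.
Month 2: interest €46.06; balance after payment €2,699.36.
Month 3: interest €45.21; balance after payment €2,648.28.
Month 4: interest €44.36; balance after payment €2,596.35.
Month 5: interest €43.49; balance after payment €2,543.55.
Month 6: interest €42.60; balance after payment €2,489.87.
Month 7: interest €41.71; balance after payment €2,435.28.

€2,435.28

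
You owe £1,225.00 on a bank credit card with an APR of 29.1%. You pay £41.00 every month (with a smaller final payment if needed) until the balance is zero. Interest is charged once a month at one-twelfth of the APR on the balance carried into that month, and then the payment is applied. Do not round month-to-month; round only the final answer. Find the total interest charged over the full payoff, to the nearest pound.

£981

Monthly rate r = 29.1%/12 = 2.425% = 0.02425.
Payoff takes n = ⌈−ln(1 − rB₀/P)/ln(1+r)⌉ = ⌈53.810⌉ = 54 payments; the last is £33.29.
Total paid = 53·£41.00 + £33.29 = £2,206.29.
Total interest = total paid − principal = £2,206.29 − £1,225.00 = £981.29.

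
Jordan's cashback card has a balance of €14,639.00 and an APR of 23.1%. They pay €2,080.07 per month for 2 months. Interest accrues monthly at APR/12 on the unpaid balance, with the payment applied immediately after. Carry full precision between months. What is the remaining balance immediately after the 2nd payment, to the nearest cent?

Monthly rate r = 23.1%/12 = 1.925% = 0.01925.
Each month: B ← B·(1+r) − €2,080.07.
Month 1: interest €281.80; balance after payment €12,840.73.
Month 2: interest €247.18; balance after payment €11,007.84.

€11,007.84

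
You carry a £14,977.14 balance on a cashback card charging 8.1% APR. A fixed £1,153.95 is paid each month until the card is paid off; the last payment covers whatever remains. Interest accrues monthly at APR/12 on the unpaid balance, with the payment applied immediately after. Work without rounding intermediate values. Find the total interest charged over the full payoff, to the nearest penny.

Monthly rate r = 8.1%/12 = 0.675% = 0.00675.
Payoff takes n = ⌈−ln(1 − rB₀/P)/ln(1+r)⌉ = ⌈13.629⌉ = 14 payments; the last is £726.62.
Total paid = 13·£1,153.95 + £726.62 = £15,727.97.
Total interest = total paid − principal = £15,727.97 − £14,977.14 = £750.83.

£750.83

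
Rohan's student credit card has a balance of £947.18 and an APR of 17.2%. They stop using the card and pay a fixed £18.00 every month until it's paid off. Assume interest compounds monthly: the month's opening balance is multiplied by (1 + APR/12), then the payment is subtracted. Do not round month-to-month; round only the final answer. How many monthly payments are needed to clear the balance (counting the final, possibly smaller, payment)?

99 payments

Monthly rate r = 17.2%/12 = 1.43333% = 0.0143333.
Recurrence: B ← B·(1+r) − £18.00.
Month 1: interest £13.58; balance after payment £942.76.
Month 2: interest £13.51; balance after payment £938.27.
Closed form: n = −ln(1 − rB₀/P)/ln(1+r) = −ln(0.24576)/ln(1.01433) ≈ 98.610, so the balance reaches zero during payment 99.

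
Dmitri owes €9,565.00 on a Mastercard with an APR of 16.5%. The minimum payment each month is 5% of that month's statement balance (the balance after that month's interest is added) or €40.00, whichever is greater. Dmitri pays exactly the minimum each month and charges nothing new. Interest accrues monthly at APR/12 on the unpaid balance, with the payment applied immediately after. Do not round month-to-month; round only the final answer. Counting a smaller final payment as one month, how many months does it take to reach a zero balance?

Monthly rate r = 16.5%/12 = 1.375% = 0.01375.
While 5% of the post-interest balance exceeds €40.00, each month B ← (B·(1+r))·(1 − 0.05), i.e. B shrinks by the factor (1+r)·0.95 = 0.96306.
This holds for months 1–67. Entering month 68 the balance is €768.31; 5% of the post-interest balance is now below €40.00, so the flat €40.00 minimum applies from here.
From month 68 a fixed €40.00 at rate r clears €768.31 in 23 more payments. Total: 67 + 23 = 90 months.

90 months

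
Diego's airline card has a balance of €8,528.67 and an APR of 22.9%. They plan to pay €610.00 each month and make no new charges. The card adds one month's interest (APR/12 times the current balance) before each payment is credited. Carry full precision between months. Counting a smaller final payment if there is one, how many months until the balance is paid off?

Monthly rate r = 22.9%/12 = 1.90833% = 0.0190833.
Recurrence: B ← B·(1+r) − €610.00.
Month 1: interest €162.76; balance after payment €8,081.43.
Month 2: interest €154.22; balance after payment €7,625.65.
Closed form: n = −ln(1 − rB₀/P)/ln(1+r) = −ln(0.73319)/ln(1.01908) ≈ 16.418, so the balance reaches zero during payment 17.

17 months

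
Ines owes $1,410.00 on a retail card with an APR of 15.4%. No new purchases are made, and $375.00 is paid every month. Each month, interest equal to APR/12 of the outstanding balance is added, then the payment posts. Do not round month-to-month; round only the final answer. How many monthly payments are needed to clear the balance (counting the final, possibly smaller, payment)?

Monthly rate r = 15.4%/12 = 1.28333% = 0.0128333.
Recurrence: B ← B·(1+r) − $375.00.
Month 1: interest $18.09; balance after payment $1,053.10.
Month 2: interest $13.51; balance after payment $691.61.
Month 3: interest $8.88; balance after payment $325.49.
Month 4: interest $4.18; balance after payment $0.00.

4 months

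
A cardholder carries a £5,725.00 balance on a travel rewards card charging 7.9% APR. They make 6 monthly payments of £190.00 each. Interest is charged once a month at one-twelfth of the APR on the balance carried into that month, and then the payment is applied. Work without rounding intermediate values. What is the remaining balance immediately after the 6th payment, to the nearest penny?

Monthly rate r = 7.9%/12 = 0.658333% = 0.00658333.
Each month: B ← B·(1+r) − £190.00.
Month 1: interest £37.69; balance after payment £5,572.69.
Month 2: interest £36.69; balance after payment £5,419.38.
Month 3: interest £35.68; balance after payment £5,265.05.
Month 4: interest £34.66; balance after payment £5,109.72.
Month 5: interest £33.64; balance after payment £4,953.35.
Month 6: interest £32.61; balance after payment £4,795.96.

£4,795.96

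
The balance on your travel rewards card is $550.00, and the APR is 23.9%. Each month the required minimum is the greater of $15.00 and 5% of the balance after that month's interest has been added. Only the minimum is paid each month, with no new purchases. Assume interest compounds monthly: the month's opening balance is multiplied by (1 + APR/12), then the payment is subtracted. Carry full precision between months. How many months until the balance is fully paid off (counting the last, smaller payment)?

45 months

Monthly rate r = 23.9%/12 = 1.99167% = 0.0199167.
While 5% of the post-interest balance exceeds $15.00, each month B ← (B·(1+r))·(1 − 0.05), i.e. B shrinks by the factor (1+r)·0.95 = 0.96892.
This holds for months 1–20. Entering month 21 the balance is $292.50; 5% of the post-interest balance is now below $15.00, so the flat $15.00 minimum applies from here.
From month 21 a fixed $15.00 at rate r clears $292.50 in 25 more payments. Total: 20 + 25 = 45 months.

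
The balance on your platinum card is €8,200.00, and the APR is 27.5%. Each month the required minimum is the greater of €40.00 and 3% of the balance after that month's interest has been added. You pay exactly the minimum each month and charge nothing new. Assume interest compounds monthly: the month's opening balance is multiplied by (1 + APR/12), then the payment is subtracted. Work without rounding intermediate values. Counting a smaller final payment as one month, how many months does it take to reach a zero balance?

297 months

Monthly rate r = 27.5%/12 = 2.29167% = 0.0229167.
While 3% of the post-interest balance exceeds €40.00, each month B ← (B·(1+r))·(1 − 0.03), i.e. B shrinks by the factor (1+r)·0.97 = 0.99223.
This holds for months 1–236. Entering month 237 the balance is €1,300.90; 3% of the post-interest balance is now below €40.00, so the flat €40.00 minimum applies from here.
From month 237 a fixed €40.00 at rate r clears €1,300.90 in 61 more payments. Total: 236 + 61 = 297 months.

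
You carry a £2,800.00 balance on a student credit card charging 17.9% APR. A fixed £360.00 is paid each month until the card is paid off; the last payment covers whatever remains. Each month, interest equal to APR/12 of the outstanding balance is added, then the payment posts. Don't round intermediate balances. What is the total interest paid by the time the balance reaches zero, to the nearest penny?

Monthly rate r = 17.9%/12 = 1.49167% = 0.0149167.
Payoff takes n = ⌈−ln(1 − rB₀/P)/ln(1+r)⌉ = ⌈8.329⌉ = 9 payments; the last is £118.93.
Total paid = 8·£360.00 + £118.93 = £2,998.93.
Total interest = total paid − principal = £2,998.93 − £2,800.00 = £198.93.

£198.93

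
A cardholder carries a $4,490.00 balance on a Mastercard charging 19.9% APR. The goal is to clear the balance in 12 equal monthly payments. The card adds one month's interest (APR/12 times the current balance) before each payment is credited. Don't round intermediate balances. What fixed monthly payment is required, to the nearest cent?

$415.71

Monthly rate r = 19.9%/12 = 1.65833% = 0.0165833.
Level-payment amortization: P = B₀·r / (1 − (1+r)^(−n)) = 4490.00·0.0165833 / (1 − 1.01658^(−12)).
Denominator 1 − (1+r)^(−12) = 0.17911149.
P = 74.4592 / 0.17911149 ≈ 415.71.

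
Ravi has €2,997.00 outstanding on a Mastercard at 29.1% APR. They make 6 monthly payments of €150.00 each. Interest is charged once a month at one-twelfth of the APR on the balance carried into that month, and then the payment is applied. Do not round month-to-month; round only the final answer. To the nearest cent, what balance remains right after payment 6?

Monthly rate r = 29.1%/12 = 2.425% = 0.02425.
Each month: B ← B·(1+r) − €150.00.
Month 1: interest €72.68; balance after payment €2,919.68.
Month 2: interest €70.80; balance after payment €2,840.48.
Month 3: interest €68.88; balance after payment €2,759.36.
Month 4: interest €66.91; balance after payment €2,676.28.
Month 5: interest €64.90; balance after payment €2,591.18.
Month 6: interest €62.84; balance after payment €2,504.01.

€2,504.01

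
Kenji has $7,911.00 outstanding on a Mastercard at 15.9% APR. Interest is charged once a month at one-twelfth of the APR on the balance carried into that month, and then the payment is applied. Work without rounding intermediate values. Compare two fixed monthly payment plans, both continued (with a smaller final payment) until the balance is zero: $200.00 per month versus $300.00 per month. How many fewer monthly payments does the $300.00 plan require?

24 fewer payments

Monthly rate r = 15.9%/12 = 1.325% = 0.01325.
At $200.00/mo: n = ⌈−ln(1 − rB₀/P)/ln(1+r)⌉ = 57 payments (last $82.80); total interest = total paid − $7,911.00 = $3,371.80.
At $300.00/mo: 33 payments (last $197.56); total interest $1,886.56.
Payments saved = 57 − 33 = 24.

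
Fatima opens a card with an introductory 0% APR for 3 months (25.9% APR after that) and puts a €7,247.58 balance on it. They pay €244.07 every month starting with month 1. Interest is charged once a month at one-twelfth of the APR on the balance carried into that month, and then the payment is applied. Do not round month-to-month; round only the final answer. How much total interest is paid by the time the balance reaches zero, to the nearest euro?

Promo months 1–3 at r₀ = 0%/12 = 0; months 4+ at r₁ = 25.9%/12 = 0.0215833.
After month 3 (no interest yet): B = €7,247.58 − 3·€244.07 = €6,515.37.
Then at r₁ with €244.07/mo: n₂ = −ln(1 − r₁·B/P)/ln(1+r₁) ≈ 40.20 → 41 more payments.
Total paid = 43·€244.07 + €49.01 = €10,544.02; interest = €10,544.02 − €7,247.58 = €3,296.44.

€3,296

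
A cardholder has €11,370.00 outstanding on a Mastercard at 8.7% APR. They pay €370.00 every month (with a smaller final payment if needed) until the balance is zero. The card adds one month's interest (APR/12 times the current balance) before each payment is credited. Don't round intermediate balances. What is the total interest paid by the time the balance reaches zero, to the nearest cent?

€1,539.71

Monthly rate r = 8.7%/12 = 0.725% = 0.00725.
Payoff takes n = ⌈−ln(1 − rB₀/P)/ln(1+r)⌉ = ⌈34.891⌉ = 35 payments; the last is €329.71.
Total paid = 34·€370.00 + €329.71 = €12,909.71.
Total interest = total paid − principal = €12,909.71 − €11,370.00 = €1,539.71.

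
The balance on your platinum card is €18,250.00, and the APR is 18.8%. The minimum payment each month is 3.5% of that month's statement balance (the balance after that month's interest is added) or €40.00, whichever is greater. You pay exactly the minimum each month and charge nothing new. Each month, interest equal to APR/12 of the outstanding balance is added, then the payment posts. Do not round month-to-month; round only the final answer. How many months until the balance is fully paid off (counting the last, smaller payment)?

177 months

Monthly rate r = 18.8%/12 = 1.56667% = 0.0156667.
While 3.5% of the post-interest balance exceeds €40.00, each month B ← (B·(1+r))·(1 − 0.035), i.e. B shrinks by the factor (1+r)·0.965 = 0.98012.
This holds for months 1–139. Entering month 140 the balance is €1,119.38; 3.5% of the post-interest balance is now below €40.00, so the flat €40.00 minimum applies from here.
From month 140 a fixed €40.00 at rate r clears €1,119.38 in 38 more payments. Total: 139 + 38 = 177 months.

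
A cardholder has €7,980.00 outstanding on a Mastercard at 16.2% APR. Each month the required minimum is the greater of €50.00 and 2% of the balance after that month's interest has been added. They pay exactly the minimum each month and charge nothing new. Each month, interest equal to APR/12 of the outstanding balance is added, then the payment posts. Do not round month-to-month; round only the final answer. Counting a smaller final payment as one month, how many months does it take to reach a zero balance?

255 months

Monthly rate r = 16.2%/12 = 1.35% = 0.0135.
While 2% of the post-interest balance exceeds €50.00, each month B ← (B·(1+r))·(1 − 0.02), i.e. B shrinks by the factor (1+r)·0.98 = 0.99323.
This holds for months 1–173. Entering month 174 the balance is €2,463.90; 2% of the post-interest balance is now below €50.00, so the flat €50.00 minimum applies from here.
From month 174 a fixed €50.00 at rate r clears €2,463.90 in 82 more payments. Total: 173 + 82 = 255 months.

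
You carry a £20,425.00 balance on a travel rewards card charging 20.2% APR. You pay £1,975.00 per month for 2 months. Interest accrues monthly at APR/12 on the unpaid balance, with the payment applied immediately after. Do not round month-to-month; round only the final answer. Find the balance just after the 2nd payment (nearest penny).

£17,135.18

Monthly rate r = 20.2%/12 = 1.68333% = 0.0168333.
Each month: B ← B·(1+r) − £1,975.00.
Month 1: interest £343.82; balance after payment £18,793.82.
Month 2: interest £316.36; balance after payment £17,135.18.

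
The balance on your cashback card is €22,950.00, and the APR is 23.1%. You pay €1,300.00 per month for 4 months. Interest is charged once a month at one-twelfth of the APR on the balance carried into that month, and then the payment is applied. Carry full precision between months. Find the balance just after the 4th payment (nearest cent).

€19,416.75

Monthly rate r = 23.1%/12 = 1.925% = 0.01925.
Each month: B ← B·(1+r) − €1,300.00.
Month 1: interest €441.79; balance after payment €22,091.79.
Month 2: interest €425.27; balance after payment €21,217.05.
Month 3: interest €408.43; balance after payment €20,325.48.
Month 4: interest €391.27; balance after payment €19,416.75.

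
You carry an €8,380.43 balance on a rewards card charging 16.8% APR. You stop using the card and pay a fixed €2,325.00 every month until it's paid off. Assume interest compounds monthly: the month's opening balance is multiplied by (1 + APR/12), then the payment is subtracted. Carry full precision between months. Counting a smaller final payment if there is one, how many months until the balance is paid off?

Monthly rate r = 16.8%/12 = 1.4% = 0.014.
Recurrence: B ← B·(1+r) − €2,325.00.
Month 1: interest €117.33; balance after payment €6,172.76.
Month 2: interest €86.42; balance after payment €3,934.17.
Month 3: interest €55.08; balance after payment €1,664.25.
Month 4: interest €23.30; balance after payment €0.00.

4 months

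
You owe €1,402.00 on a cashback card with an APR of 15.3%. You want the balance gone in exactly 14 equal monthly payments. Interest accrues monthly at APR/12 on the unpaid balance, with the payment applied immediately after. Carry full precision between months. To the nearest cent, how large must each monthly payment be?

Monthly rate r = 15.3%/12 = 1.275% = 0.01275.
Level-payment amortization: P = B₀·r / (1 − (1+r)^(−n)) = 1402.00·0.01275 / (1 − 1.01275^(−14)).
Denominator 1 − (1+r)^(−14) = 0.162531513.
P = 17.8755 / 0.162531513 ≈ 109.98.

€109.98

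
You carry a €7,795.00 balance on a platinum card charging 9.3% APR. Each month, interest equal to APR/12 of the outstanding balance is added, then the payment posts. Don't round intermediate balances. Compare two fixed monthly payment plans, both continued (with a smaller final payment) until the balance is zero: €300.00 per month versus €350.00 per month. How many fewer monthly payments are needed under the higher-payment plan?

5 fewer payments

Monthly rate r = 9.3%/12 = 0.775% = 0.00775.
At €300.00/mo: n = ⌈−ln(1 − rB₀/P)/ln(1+r)⌉ = 30 payments (last €38.02); total interest = total paid − €7,795.00 = €943.02.
At €350.00/mo: 25 payments (last €190.22); total interest €795.22.
Payments saved = 30 − 25 = 5.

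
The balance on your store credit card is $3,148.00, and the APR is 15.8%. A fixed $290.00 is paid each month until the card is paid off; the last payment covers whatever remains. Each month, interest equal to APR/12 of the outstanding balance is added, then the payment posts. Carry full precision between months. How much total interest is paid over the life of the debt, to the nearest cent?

Monthly rate r = 15.8%/12 = 1.31667% = 0.0131667.
Payoff takes n = ⌈−ln(1 − rB₀/P)/ln(1+r)⌉ = ⌈11.791⌉ = 12 payments; the last is $229.63.
Total paid = 11·$290.00 + $229.63 = $3,419.63.
Total interest = total paid − principal = $3,419.63 − $3,148.00 = $271.63.

$271.63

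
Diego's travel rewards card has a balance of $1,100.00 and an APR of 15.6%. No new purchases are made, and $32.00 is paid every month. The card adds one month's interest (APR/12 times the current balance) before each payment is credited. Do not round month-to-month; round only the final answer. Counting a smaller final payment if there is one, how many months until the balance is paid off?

Monthly rate r = 15.6%/12 = 1.3% = 0.013.
Recurrence: B ← B·(1+r) − $32.00.
Month 1: interest $14.30; balance after payment $1,082.30.
Month 2: interest $14.07; balance after payment $1,064.37.
Closed form: n = −ln(1 − rB₀/P)/ln(1+r) = −ln(0.55313)/ln(1.013) ≈ 45.847, so the balance reaches zero during payment 46.

46 months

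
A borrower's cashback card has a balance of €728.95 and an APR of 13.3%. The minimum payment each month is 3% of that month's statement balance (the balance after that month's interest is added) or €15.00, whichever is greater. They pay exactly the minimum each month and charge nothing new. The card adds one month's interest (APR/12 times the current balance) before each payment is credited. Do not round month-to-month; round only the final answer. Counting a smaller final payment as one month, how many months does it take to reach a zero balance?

Monthly rate r = 13.3%/12 = 1.10833% = 0.0110833.
While 3% of the post-interest balance exceeds €15.00, each month B ← (B·(1+r))·(1 − 0.03), i.e. B shrinks by the factor (1+r)·0.97 = 0.98075.
This holds for months 1–20. Entering month 21 the balance is €494.16; 3% of the post-interest balance is now below €15.00, so the flat €15.00 minimum applies from here.
From month 21 a fixed €15.00 at rate r clears €494.16 in 42 more payments. Total: 20 + 42 = 62 months.

62 months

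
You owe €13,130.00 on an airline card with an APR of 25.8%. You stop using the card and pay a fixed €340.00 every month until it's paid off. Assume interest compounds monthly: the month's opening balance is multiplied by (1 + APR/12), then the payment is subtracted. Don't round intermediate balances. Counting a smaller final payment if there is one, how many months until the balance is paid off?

Monthly rate r = 25.8%/12 = 2.15% = 0.0215.
Recurrence: B ← B·(1+r) − €340.00.
Month 1: interest €282.30; balance after payment €13,072.30.
Month 2: interest €281.05; balance after payment €13,013.35.
Closed form: n = −ln(1 − rB₀/P)/ln(1+r) = −ln(0.16972)/ln(1.0215) ≈ 83.377, so the balance reaches zero during payment 84.

84 payments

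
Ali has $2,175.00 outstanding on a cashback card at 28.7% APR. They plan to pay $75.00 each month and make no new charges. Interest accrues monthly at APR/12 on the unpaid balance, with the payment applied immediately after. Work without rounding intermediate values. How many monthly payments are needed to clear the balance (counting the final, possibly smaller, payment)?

Monthly rate r = 28.7%/12 = 2.39167% = 0.0239167.
Recurrence: B ← B·(1+r) − $75.00.
Month 1: interest $52.02; balance after payment $2,152.02.
Month 2: interest $51.47; balance after payment $2,128.49.
Closed form: n = −ln(1 − rB₀/P)/ln(1+r) = −ln(0.30642)/ln(1.02392) ≈ 50.045, so the balance reaches zero during payment 51.

51 months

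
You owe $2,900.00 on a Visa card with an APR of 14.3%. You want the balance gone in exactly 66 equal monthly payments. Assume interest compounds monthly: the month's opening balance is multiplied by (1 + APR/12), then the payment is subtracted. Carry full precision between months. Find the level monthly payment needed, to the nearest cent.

Monthly rate r = 14.3%/12 = 1.19167% = 0.0119167.
Level-payment amortization: P = B₀·r / (1 − (1+r)^(−n)) = 2900.00·0.0119167 / (1 − 1.01192^(−66)).
Denominator 1 − (1+r)^(−66) = 0.542441563.
P = 34.5583 / 0.542441563 ≈ 63.71.

$63.71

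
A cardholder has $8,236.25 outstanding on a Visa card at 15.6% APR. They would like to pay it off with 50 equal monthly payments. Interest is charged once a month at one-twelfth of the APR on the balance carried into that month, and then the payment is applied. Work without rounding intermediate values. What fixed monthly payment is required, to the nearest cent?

$225.05

Monthly rate r = 15.6%/12 = 1.3% = 0.013.
Level-payment amortization: P = B₀·r / (1 − (1+r)^(−n)) = 8236.25·0.013 / (1 − 1.013^(−50)).
Denominator 1 − (1+r)^(−50) = 0.475762925.
P = 107.071 / 0.475762925 ≈ 225.05.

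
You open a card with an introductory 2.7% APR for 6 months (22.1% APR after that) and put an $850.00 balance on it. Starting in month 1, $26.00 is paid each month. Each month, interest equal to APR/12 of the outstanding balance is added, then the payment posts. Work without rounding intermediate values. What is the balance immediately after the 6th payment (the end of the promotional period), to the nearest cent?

$704.66

Promo months 1–6 at r₀ = 2.7%/12 = 0.00225; months 7+ at r₁ = 22.1%/12 = 0.0184167.
After month 6: iterate B ← B·(1+r₀) − $26.00 for 6 months → $704.66.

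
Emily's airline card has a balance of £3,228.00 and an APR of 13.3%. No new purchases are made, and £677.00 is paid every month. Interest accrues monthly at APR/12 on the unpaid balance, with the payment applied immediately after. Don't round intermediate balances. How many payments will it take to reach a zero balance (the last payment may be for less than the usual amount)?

5 months

Monthly rate r = 13.3%/12 = 1.10833% = 0.0110833.
Recurrence: B ← B·(1+r) − £677.00.
Month 1: interest £35.78; balance after payment £2,586.78.
Month 2: interest £28.67; balance after payment £1,938.45.
Month 3: interest £21.48; balance after payment £1,282.93.
Month 4: interest £14.22; balance after payment £620.15.
Month 5: interest £6.87; balance after payment £0.00.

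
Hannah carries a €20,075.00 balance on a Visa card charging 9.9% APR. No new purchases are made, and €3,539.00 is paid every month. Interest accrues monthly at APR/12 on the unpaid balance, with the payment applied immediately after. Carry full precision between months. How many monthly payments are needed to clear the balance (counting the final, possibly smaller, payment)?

Monthly rate r = 9.9%/12 = 0.825% = 0.00825.
Recurrence: B ← B·(1+r) − €3,539.00.
Month 1: interest €165.62; balance after payment €16,701.62.
Month 2: interest €137.79; balance after payment €13,300.41.
Month 3: interest €109.73; balance after payment €9,871.14.
Month 4: interest €81.44; balance after payment €6,413.57.
Month 5: interest €52.91; balance after payment €2,927.48.
Month 6: interest €24.15; balance after payment €0.00.

6 payments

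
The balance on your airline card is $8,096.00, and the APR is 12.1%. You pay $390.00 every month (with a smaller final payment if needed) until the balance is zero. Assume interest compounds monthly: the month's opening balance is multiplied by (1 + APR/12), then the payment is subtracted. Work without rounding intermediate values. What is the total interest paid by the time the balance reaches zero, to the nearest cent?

Monthly rate r = 12.1%/12 = 1.00833% = 0.0100833.
Payoff takes n = ⌈−ln(1 − rB₀/P)/ln(1+r)⌉ = ⌈23.409⌉ = 24 payments; the last is $160.09.
Total paid = 23·$390.00 + $160.09 = $9,130.09.
Total interest = total paid − principal = $9,130.09 − $8,096.00 = $1,034.09.

$1,034.09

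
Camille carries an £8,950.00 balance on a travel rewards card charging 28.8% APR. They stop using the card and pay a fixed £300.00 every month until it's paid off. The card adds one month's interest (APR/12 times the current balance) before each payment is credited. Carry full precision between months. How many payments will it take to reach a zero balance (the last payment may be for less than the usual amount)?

Monthly rate r = 28.8%/12 = 2.4% = 0.024.
Recurrence: B ← B·(1+r) − £300.00.
Month 1: interest £214.80; balance after payment £8,864.80.
Month 2: interest £212.76; balance after payment £8,777.56.
Closed form: n = −ln(1 − rB₀/P)/ln(1+r) = −ln(0.284)/ln(1.024) ≈ 53.076, so the balance reaches zero during payment 54.

54 months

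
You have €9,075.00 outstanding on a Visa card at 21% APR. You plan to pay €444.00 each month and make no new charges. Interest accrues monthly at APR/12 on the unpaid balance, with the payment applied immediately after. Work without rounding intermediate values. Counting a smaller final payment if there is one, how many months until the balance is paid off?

Monthly rate r = 21%/12 = 1.75% = 0.0175.
Recurrence: B ← B·(1+r) − €444.00.
Month 1: interest €158.81; balance after payment €8,789.81.
Month 2: interest €153.82; balance after payment €8,499.63.
Closed form: n = −ln(1 − rB₀/P)/ln(1+r) = −ln(0.64231)/ln(1.0175) ≈ 25.517, so the balance reaches zero during payment 26.

26 payments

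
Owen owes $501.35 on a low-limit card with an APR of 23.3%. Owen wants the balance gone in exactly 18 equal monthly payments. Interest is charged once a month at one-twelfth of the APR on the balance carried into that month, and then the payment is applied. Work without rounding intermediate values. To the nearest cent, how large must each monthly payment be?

$33.27

Monthly rate r = 23.3%/12 = 1.94167% = 0.0194167.
Level-payment amortization: P = B₀·r / (1 − (1+r)^(−n)) = 501.35·0.0194167 / (1 − 1.01942^(−18)).
Denominator 1 − (1+r)^(−18) = 0.292593794.
P = 9.73455 / 0.292593794 ≈ 33.27.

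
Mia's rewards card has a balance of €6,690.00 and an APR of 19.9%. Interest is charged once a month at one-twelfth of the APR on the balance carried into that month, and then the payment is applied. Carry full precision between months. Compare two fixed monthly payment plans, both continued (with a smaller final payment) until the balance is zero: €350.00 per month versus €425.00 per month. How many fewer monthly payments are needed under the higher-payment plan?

Monthly rate r = 19.9%/12 = 1.65833% = 0.0165833.
At €350.00/mo: n = ⌈−ln(1 − rB₀/P)/ln(1+r)⌉ = 24 payments (last €63.00); total interest = total paid − €6,690.00 = €1,423.00.
At €425.00/mo: 19 payments (last €167.79); total interest €1,127.79.
Payments saved = 24 − 19 = 5.

5 fewer payments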